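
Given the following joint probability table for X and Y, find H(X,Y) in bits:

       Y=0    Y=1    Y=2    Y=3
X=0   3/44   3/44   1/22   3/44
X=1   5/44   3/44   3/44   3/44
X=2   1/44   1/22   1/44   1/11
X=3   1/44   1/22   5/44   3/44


H(X,Y) = -Σ p(x,y) log₂ p(x,y)
  p(0,0)=3/44: -0.0682 × log₂(0.0682) = 0.2642
  p(0,1)=3/44: -0.0682 × log₂(0.0682) = 0.2642
  p(0,2)=1/22: -0.0455 × log₂(0.0455) = 0.2027
  p(0,3)=3/44: -0.0682 × log₂(0.0682) = 0.2642
  p(1,0)=5/44: -0.1136 × log₂(0.1136) = 0.3565
  p(1,1)=3/44: -0.0682 × log₂(0.0682) = 0.2642
  p(1,2)=3/44: -0.0682 × log₂(0.0682) = 0.2642
  p(1,3)=3/44: -0.0682 × log₂(0.0682) = 0.2642
  p(2,0)=1/44: -0.0227 × log₂(0.0227) = 0.1241
  p(2,1)=1/22: -0.0455 × log₂(0.0455) = 0.2027
  p(2,2)=1/44: -0.0227 × log₂(0.0227) = 0.1241
  p(2,3)=1/11: -0.0909 × log₂(0.0909) = 0.3145
  p(3,0)=1/44: -0.0227 × log₂(0.0227) = 0.1241
  p(3,1)=1/22: -0.0455 × log₂(0.0455) = 0.2027
  p(3,2)=5/44: -0.1136 × log₂(0.1136) = 0.3565
  p(3,3)=3/44: -0.0682 × log₂(0.0682) = 0.2642
H(X,Y) = 3.8571 bits


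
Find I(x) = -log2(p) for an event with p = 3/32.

Information content I(x) = -log₂(p(x))
I = -log₂(3/32) = -log₂(0.0938)
I = 3.4150 bits


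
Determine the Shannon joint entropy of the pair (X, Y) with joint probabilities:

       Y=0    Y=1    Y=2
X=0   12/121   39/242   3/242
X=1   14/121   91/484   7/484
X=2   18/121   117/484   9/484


H(X,Y) = -Σ p(x,y) log₂ p(x,y)
  p(0,0)=12/121: -0.0992 × log₂(0.0992) = 0.3306
  p(0,1)=39/242: -0.1612 × log₂(0.1612) = 0.4244
  p(0,2)=3/242: -0.0124 × log₂(0.0124) = 0.0785
  p(1,0)=14/121: -0.1157 × log₂(0.1157) = 0.3600
  p(1,1)=91/484: -0.1880 × log₂(0.1880) = 0.4533
  p(1,2)=7/484: -0.0145 × log₂(0.0145) = 0.0884
  p(2,0)=18/121: -0.1488 × log₂(0.1488) = 0.4089
  p(2,1)=117/484: -0.2417 × log₂(0.2417) = 0.4952
  p(2,2)=9/484: -0.0186 × log₂(0.0186) = 0.1069
H(X,Y) = 2.7463 bits


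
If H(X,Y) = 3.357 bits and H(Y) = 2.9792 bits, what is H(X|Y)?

Chain rule: H(X,Y) = H(X|Y) + H(Y)
H(X|Y) = H(X,Y) - H(Y) = 3.357 - 2.9792 = 0.3778 bits


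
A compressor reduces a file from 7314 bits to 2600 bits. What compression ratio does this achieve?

Compression ratio = Original / Compressed
= 7314 / 2600 = 2.81:1


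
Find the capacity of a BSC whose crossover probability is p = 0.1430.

For BSC with error probability p:
C = 1 - H(p) where H(p) is binary entropy
H(0.1430) = -0.1430 × log₂(0.1430) - 0.8570 × log₂(0.8570)
H(p) = 0.5920
C = 1 - 0.5920 = 0.4080 bits/use


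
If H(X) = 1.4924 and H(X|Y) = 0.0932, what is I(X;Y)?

I(X;Y) = H(X) - H(X|Y)
I(X;Y) = 1.4924 - 0.0932 = 1.3992 bits


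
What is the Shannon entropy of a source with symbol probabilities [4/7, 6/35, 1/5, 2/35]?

H(X) = -Σ p(x) log₂ p(x)
  -4/7 × log₂(4/7) = 0.4613
  -6/35 × log₂(6/35) = 0.4362
  -1/5 × log₂(1/5) = 0.4644
  -2/35 × log₂(2/35) = 0.2360
H(X) = 1.5979 bits


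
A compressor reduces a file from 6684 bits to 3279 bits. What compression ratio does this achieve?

Compression ratio = Original / Compressed
= 6684 / 3279 = 2.04:1


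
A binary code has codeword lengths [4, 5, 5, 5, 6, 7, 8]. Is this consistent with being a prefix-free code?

Kraft inequality: Σ 2^(-l_i) ≤ 1 for prefix-free code
Calculating: 2^(-4) + 2^(-5) + 2^(-5) + 2^(-5) + 2^(-6) + 2^(-7) + 2^(-8)
= 0.0625 + 0.03125 + 0.03125 + 0.03125 + 0.015625 + 0.0078125 + 0.00390625
= 0.1836
Since 0.1836 ≤ 1, prefix-free code exists


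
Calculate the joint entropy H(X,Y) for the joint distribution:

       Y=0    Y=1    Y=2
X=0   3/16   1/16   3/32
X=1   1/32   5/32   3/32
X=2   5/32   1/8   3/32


H(X,Y) = -Σ p(x,y) log₂ p(x,y)
  p(0,0)=3/16: -0.1875 × log₂(0.1875) = 0.4528
  p(0,1)=1/16: -0.0625 × log₂(0.0625) = 0.2500
  p(0,2)=3/32: -0.0938 × log₂(0.0938) = 0.3202
  p(1,0)=1/32: -0.0312 × log₂(0.0312) = 0.1562
  p(1,1)=5/32: -0.1562 × log₂(0.1562) = 0.4184
  p(1,2)=3/32: -0.0938 × log₂(0.0938) = 0.3202
  p(2,0)=5/32: -0.1562 × log₂(0.1562) = 0.4184
  p(2,1)=1/8: -0.1250 × log₂(0.1250) = 0.3750
  p(2,2)=3/32: -0.0938 × log₂(0.0938) = 0.3202
H(X,Y) = 3.0314 bits


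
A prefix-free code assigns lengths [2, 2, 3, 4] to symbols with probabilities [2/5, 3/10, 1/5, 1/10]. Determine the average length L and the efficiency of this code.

Average length L = Σ p_i × l_i = 2.4000 bits
Entropy H = 1.8464 bits
Efficiency η = H/L × 100% = 76.93%


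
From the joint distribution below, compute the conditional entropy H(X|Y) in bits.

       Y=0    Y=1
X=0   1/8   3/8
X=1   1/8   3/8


H(X|Y) = Σ_y p(y) H(X|Y=y)
  p(Y=0) = 1/4, H(X|Y=0) = 1.0000
  p(Y=1) = 3/4, H(X|Y=1) = 1.0000
H(X|Y) = 0.2500×1.0000 + 0.7500×1.0000 = 1.0000 bits


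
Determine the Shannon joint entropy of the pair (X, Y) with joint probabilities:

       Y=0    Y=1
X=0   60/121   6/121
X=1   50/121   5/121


H(X,Y) = -Σ p(x,y) log₂ p(x,y)
  p(0,0)=60/121: -0.4959 × log₂(0.4959) = 0.5018
  p(0,1)=6/121: -0.0496 × log₂(0.0496) = 0.2149
  p(1,0)=50/121: -0.4132 × log₂(0.4132) = 0.5269
  p(1,1)=5/121: -0.0413 × log₂(0.0413) = 0.1900
H(X,Y) = 1.4335 bits


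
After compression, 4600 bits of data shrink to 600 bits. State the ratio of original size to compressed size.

Compression ratio = Original / Compressed
= 4600 / 600 = 7.67:1


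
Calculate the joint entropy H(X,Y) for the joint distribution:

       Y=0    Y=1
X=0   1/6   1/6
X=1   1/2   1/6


H(X,Y) = -Σ p(x,y) log₂ p(x,y)
  p(0,0)=1/6: -0.1667 × log₂(0.1667) = 0.4308
  p(0,1)=1/6: -0.1667 × log₂(0.1667) = 0.4308
  p(1,0)=1/2: -0.5000 × log₂(0.5000) = 0.5000
  p(1,1)=1/6: -0.1667 × log₂(0.1667) = 0.4308
H(X,Y) = 1.7925 bits


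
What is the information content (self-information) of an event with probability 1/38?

Information content I(x) = -log₂(p(x))
I = -log₂(1/38) = -log₂(0.0263)
I = 5.2479 bits


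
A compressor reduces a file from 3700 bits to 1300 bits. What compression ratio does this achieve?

Compression ratio = Original / Compressed
= 3700 / 1300 = 2.85:1


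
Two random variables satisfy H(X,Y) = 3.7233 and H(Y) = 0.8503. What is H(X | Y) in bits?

Chain rule: H(X,Y) = H(X|Y) + H(Y)
H(X|Y) = H(X,Y) - H(Y) = 3.7233 - 0.8503 = 2.873 bits


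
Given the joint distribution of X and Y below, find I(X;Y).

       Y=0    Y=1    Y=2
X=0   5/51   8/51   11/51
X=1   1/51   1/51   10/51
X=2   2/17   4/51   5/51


H(X) = 1.5222, H(Y) = 1.4894, H(X,Y) = 2.8881
I(X;Y) = H(X) + H(Y) - H(X,Y) = 0.1235 bits


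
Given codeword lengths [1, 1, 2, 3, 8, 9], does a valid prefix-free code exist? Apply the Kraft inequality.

Kraft inequality: Σ 2^(-l_i) ≤ 1 for prefix-free code
Calculating: 2^(-1) + 2^(-1) + 2^(-2) + 2^(-3) + 2^(-8) + 2^(-9)
= 0.5 + 0.5 + 0.25 + 0.125 + 0.00390625 + 0.001953125
= 1.3809
Since 1.3809 > 1, prefix-free code does not exist


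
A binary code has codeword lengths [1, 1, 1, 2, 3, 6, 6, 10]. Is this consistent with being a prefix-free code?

Kraft inequality: Σ 2^(-l_i) ≤ 1 for prefix-free code
Calculating: 2^(-1) + 2^(-1) + 2^(-1) + 2^(-2) + 2^(-3) + 2^(-6) + 2^(-6) + 2^(-10)
= 0.5 + 0.5 + 0.5 + 0.25 + 0.125 + 0.015625 + 0.015625 + 0.0009765625
= 1.9072
Since 1.9072 > 1, prefix-free code does not exist


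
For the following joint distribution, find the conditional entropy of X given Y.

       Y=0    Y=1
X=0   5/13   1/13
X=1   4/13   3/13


H(X|Y) = Σ_y p(y) H(X|Y=y)
  p(Y=0) = 9/13, H(X|Y=0) = 0.9911
  p(Y=1) = 4/13, H(X|Y=1) = 0.8113
H(X|Y) = 0.6923×0.9911 + 0.3077×0.8113 = 0.9358 bits


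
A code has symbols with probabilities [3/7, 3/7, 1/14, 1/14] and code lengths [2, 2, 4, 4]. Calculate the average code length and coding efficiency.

Average length L = Σ p_i × l_i = 2.2857 bits
Entropy H = 1.5917 bits
Efficiency η = H/L × 100% = 69.64%


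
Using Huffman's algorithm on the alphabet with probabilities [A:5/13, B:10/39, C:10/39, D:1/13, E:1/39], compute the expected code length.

Huffman tree construction:
Combine smallest probabilities repeatedly
Resulting codes:
  A: 0 (length 1)
  B: 111 (length 3)
  C: 10 (length 2)
  D: 1101 (length 4)
  E: 1100 (length 4)
Average length = Σ p(s) × length(s) = 2.0769 bits


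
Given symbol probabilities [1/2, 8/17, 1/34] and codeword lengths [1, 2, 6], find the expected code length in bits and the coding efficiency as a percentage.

Average length L = Σ p_i × l_i = 1.6176 bits
Entropy H = 1.1614 bits
Efficiency η = H/L × 100% = 71.79%


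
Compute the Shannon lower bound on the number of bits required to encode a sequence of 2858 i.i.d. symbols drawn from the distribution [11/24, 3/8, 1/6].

Entropy H = 1.4773 bits/symbol
Minimum bits = H × n = 1.4773 × 2858
= 4222.22 bits


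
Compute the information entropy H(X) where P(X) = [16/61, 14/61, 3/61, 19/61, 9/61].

H(X) = -Σ p(x) log₂ p(x)
  -16/61 × log₂(16/61) = 0.5064
  -14/61 × log₂(14/61) = 0.4873
  -3/61 × log₂(3/61) = 0.2137
  -19/61 × log₂(19/61) = 0.5242
  -9/61 × log₂(9/61) = 0.4073
H(X) = 2.1390 bits


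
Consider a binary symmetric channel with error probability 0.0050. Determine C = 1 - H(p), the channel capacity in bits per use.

For BSC with error probability p:
C = 1 - H(p) where H(p) is binary entropy
H(0.0050) = -0.0050 × log₂(0.0050) - 0.9950 × log₂(0.9950)
H(p) = 0.0454
C = 1 - 0.0454 = 0.9546 bits/use


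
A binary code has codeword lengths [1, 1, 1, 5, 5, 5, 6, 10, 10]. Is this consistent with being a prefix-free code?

Kraft inequality: Σ 2^(-l_i) ≤ 1 for prefix-free code
Calculating: 2^(-1) + 2^(-1) + 2^(-1) + 2^(-5) + 2^(-5) + 2^(-5) + 2^(-6) + 2^(-10) + 2^(-10)
= 0.5 + 0.5 + 0.5 + 0.03125 + 0.03125 + 0.03125 + 0.015625 + 0.0009765625 + 0.0009765625
= 1.6113
Since 1.6113 > 1, prefix-free code does not exist


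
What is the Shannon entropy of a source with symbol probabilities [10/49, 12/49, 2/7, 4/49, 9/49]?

H(X) = -Σ p(x) log₂ p(x)
  -10/49 × log₂(10/49) = 0.4679
  -12/49 × log₂(12/49) = 0.4971
  -2/7 × log₂(2/7) = 0.5164
  -4/49 × log₂(4/49) = 0.2951
  -9/49 × log₂(9/49) = 0.4490
H(X) = 2.2255 bits


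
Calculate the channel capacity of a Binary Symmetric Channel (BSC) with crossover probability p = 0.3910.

For BSC with error probability p:
C = 1 - H(p) where H(p) is binary entropy
H(0.3910) = -0.3910 × log₂(0.3910) - 0.6090 × log₂(0.6090)
H(p) = 0.9654
C = 1 - 0.9654 = 0.0346 bits/use


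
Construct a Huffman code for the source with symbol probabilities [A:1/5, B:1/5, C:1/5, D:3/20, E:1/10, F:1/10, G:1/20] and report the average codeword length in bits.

Huffman tree construction:
Combine smallest probabilities repeatedly
Resulting codes:
  A: 111 (length 3)
  B: 00 (length 2)
  C: 01 (length 2)
  D: 101 (length 3)
  E: 1101 (length 4)
  F: 100 (length 3)
  G: 1100 (length 4)
Average length = Σ p(s) × length(s) = 2.7500 bits


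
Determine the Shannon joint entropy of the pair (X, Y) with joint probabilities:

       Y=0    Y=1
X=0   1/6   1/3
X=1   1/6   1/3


H(X,Y) = -Σ p(x,y) log₂ p(x,y)
  p(0,0)=1/6: -0.1667 × log₂(0.1667) = 0.4308
  p(0,1)=1/3: -0.3333 × log₂(0.3333) = 0.5283
  p(1,0)=1/6: -0.1667 × log₂(0.1667) = 0.4308
  p(1,1)=1/3: -0.3333 × log₂(0.3333) = 0.5283
H(X,Y) = 1.9183 bits


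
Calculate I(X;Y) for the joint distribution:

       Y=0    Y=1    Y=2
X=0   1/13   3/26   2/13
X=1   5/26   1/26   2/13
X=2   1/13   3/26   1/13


H(X) = 1.5697, H(Y) = 1.5697, H(X,Y) = 3.0420
I(X;Y) = H(X) + H(Y) - H(X,Y) = 0.0973 bits


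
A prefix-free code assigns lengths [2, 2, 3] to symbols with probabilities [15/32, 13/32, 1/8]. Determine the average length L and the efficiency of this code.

Average length L = Σ p_i × l_i = 2.1250 bits
Entropy H = 1.4153 bits
Efficiency η = H/L × 100% = 66.60%


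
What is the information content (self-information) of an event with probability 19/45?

Information content I(x) = -log₂(p(x))
I = -log₂(19/45) = -log₂(0.4222)
I = 1.2439 bits


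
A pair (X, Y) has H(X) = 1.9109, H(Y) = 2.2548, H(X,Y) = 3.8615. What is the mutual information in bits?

I(X;Y) = H(X) + H(Y) - H(X,Y)
I(X;Y) = 1.9109 + 2.2548 - 3.8615 = 0.3042 bits


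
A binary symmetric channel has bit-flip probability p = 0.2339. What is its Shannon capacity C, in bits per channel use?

For BSC with error probability p:
C = 1 - H(p) where H(p) is binary entropy
H(0.2339) = -0.2339 × log₂(0.2339) - 0.7661 × log₂(0.7661)
H(p) = 0.7847
C = 1 - 0.7847 = 0.2153 bits/use


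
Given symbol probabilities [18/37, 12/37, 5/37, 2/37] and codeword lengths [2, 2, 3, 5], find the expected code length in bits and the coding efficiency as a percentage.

Average length L = Σ p_i × l_i = 2.2973 bits
Entropy H = 1.6503 bits
Efficiency η = H/L × 100% = 71.84%


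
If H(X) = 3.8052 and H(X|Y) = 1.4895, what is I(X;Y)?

I(X;Y) = H(X) - H(X|Y)
I(X;Y) = 3.8052 - 1.4895 = 2.3157 bits


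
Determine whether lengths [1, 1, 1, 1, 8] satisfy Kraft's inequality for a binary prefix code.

Kraft inequality: Σ 2^(-l_i) ≤ 1 for prefix-free code
Calculating: 2^(-1) + 2^(-1) + 2^(-1) + 2^(-1) + 2^(-8)
= 0.5 + 0.5 + 0.5 + 0.5 + 0.00390625
= 2.0039
Since 2.0039 > 1, prefix-free code does not exist


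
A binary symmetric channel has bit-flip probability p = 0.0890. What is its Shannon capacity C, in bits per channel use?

For BSC with error probability p:
C = 1 - H(p) where H(p) is binary entropy
H(0.0890) = -0.0890 × log₂(0.0890) - 0.9110 × log₂(0.9110)
H(p) = 0.4331
C = 1 - 0.4331 = 0.5669 bits/use


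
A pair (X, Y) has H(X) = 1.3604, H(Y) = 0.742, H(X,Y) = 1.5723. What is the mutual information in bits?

I(X;Y) = H(X) + H(Y) - H(X,Y)
I(X;Y) = 1.3604 + 0.742 - 1.5723 = 0.5301 bits


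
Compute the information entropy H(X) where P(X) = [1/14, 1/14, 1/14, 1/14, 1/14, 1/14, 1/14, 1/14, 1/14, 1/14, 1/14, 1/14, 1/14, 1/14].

H(X) = -Σ p(x) log₂ p(x)
  -1/14 × log₂(1/14) = 0.2720
  -1/14 × log₂(1/14) = 0.2720
  -1/14 × log₂(1/14) = 0.2720
  -1/14 × log₂(1/14) = 0.2720
  -1/14 × log₂(1/14) = 0.2720
  -1/14 × log₂(1/14) = 0.2720
  -1/14 × log₂(1/14) = 0.2720
  -1/14 × log₂(1/14) = 0.2720
  -1/14 × log₂(1/14) = 0.2720
  -1/14 × log₂(1/14) = 0.2720
  -1/14 × log₂(1/14) = 0.2720
  -1/14 × log₂(1/14) = 0.2720
  -1/14 × log₂(1/14) = 0.2720
  -1/14 × log₂(1/14) = 0.2720
H(X) = 3.8074 bits


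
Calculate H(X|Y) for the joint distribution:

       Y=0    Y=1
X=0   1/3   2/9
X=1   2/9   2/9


H(X|Y) = Σ_y p(y) H(X|Y=y)
  p(Y=0) = 5/9, H(X|Y=0) = 0.9710
  p(Y=1) = 4/9, H(X|Y=1) = 1.0000
H(X|Y) = 0.5556×0.9710 + 0.4444×1.0000 = 0.9839 bits


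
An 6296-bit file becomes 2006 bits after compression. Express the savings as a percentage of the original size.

Space savings = (1 - Compressed/Original) × 100%
= (1 - 2006/6296) × 100%
= 68.14%


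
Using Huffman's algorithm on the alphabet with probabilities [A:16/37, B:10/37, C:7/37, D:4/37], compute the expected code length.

Huffman tree construction:
Combine smallest probabilities repeatedly
Resulting codes:
  A: 0 (length 1)
  B: 10 (length 2)
  C: 111 (length 3)
  D: 110 (length 3)
Average length = Σ p(s) × length(s) = 1.8649 bits


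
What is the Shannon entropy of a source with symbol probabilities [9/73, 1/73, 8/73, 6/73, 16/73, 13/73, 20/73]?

H(X) = -Σ p(x) log₂ p(x)
  -9/73 × log₂(9/73) = 0.3723
  -1/73 × log₂(1/73) = 0.0848
  -8/73 × log₂(8/73) = 0.3496
  -6/73 × log₂(6/73) = 0.2963
  -16/73 × log₂(16/73) = 0.4800
  -13/73 × log₂(13/73) = 0.4433
  -20/73 × log₂(20/73) = 0.5118
H(X) = 2.5380 bits


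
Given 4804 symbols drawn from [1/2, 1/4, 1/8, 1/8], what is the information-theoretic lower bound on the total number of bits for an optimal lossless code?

Entropy H = 1.7500 bits/symbol
Minimum bits = H × n = 1.7500 × 4804
= 8407.00 bits


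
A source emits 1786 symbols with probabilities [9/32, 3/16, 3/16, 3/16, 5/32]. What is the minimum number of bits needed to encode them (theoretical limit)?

Entropy H = 2.2916 bits/symbol
Minimum bits = H × n = 2.2916 × 1786
= 4092.83 bits


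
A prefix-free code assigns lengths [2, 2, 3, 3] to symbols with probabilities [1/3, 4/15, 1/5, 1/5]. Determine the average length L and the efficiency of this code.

Average length L = Σ p_i × l_i = 2.4000 bits
Entropy H = 1.9656 bits
Efficiency η = H/L × 100% = 81.90%


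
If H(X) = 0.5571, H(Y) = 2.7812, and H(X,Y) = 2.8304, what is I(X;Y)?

I(X;Y) = H(X) + H(Y) - H(X,Y)
I(X;Y) = 0.5571 + 2.7812 - 2.8304 = 0.5079 bits


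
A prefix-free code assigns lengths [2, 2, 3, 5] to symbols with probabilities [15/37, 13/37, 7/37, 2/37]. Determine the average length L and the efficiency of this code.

Average length L = Σ p_i × l_i = 2.3514 bits
Entropy H = 1.7402 bits
Efficiency η = H/L × 100% = 74.01%


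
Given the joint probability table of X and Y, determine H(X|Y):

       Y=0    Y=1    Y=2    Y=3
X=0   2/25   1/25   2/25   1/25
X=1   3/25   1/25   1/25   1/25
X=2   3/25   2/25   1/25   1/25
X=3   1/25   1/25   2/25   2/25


H(X|Y) = Σ_y p(y) H(X|Y=y)
  p(Y=0) = 9/25, H(X|Y=0) = 1.8911
  p(Y=1) = 1/5, H(X|Y=1) = 1.9219
  p(Y=2) = 6/25, H(X|Y=2) = 1.9183
  p(Y=3) = 1/5, H(X|Y=3) = 1.9219
H(X|Y) = 0.3600×1.8911 + 0.2000×1.9219 + 0.2400×1.9183 + 0.2000×1.9219 = 1.9099 bits


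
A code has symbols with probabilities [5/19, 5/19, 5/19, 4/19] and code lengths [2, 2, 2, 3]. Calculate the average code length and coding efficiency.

Average length L = Σ p_i × l_i = 2.2105 bits
Entropy H = 1.9938 bits
Efficiency η = H/L × 100% = 90.19%


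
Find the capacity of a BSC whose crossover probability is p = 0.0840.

For BSC with error probability p:
C = 1 - H(p) where H(p) is binary entropy
H(0.0840) = -0.0840 × log₂(0.0840) - 0.9160 × log₂(0.9160)
H(p) = 0.4161
C = 1 - 0.4161 = 0.5839 bits/use


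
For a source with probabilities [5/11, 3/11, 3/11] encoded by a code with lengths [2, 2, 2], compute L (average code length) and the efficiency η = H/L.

Average length L = Σ p_i × l_i = 2.0000 bits
Entropy H = 1.5395 bits
Efficiency η = H/L × 100% = 76.97%


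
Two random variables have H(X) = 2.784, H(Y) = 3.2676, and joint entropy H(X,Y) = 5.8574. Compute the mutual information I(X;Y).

I(X;Y) = H(X) + H(Y) - H(X,Y)
I(X;Y) = 2.784 + 3.2676 - 5.8574 = 0.1942 bits


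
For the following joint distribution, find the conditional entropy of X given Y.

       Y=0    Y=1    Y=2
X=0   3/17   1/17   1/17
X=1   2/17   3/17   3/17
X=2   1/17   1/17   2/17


H(X|Y) = Σ_y p(y) H(X|Y=y)
  p(Y=0) = 6/17, H(X|Y=0) = 1.4591
  p(Y=1) = 5/17, H(X|Y=1) = 1.3710
  p(Y=2) = 6/17, H(X|Y=2) = 1.4591
H(X|Y) = 0.3529×1.4591 + 0.2941×1.3710 + 0.3529×1.4591 = 1.4332 bits


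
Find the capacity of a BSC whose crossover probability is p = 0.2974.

For BSC with error probability p:
C = 1 - H(p) where H(p) is binary entropy
H(0.2974) = -0.2974 × log₂(0.2974) - 0.7026 × log₂(0.7026)
H(p) = 0.8781
C = 1 - 0.8781 = 0.1219 bits/use


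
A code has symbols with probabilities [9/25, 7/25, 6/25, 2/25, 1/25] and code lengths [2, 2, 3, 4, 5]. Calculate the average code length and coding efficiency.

Average length L = Σ p_i × l_i = 2.5200 bits
Entropy H = 2.0162 bits
Efficiency η = H/L × 100% = 80.01%


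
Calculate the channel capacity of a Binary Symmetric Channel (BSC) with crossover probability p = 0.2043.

For BSC with error probability p:
C = 1 - H(p) where H(p) is binary entropy
H(0.2043) = -0.2043 × log₂(0.2043) - 0.7957 × log₂(0.7957)
H(p) = 0.7304
C = 1 - 0.7304 = 0.2696 bits/use


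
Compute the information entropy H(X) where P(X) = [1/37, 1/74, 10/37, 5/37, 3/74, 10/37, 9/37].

H(X) = -Σ p(x) log₂ p(x)
  -1/37 × log₂(1/37) = 0.1408
  -1/74 × log₂(1/74) = 0.0839
  -10/37 × log₂(10/37) = 0.5101
  -5/37 × log₂(5/37) = 0.3902
  -3/74 × log₂(3/74) = 0.1875
  -10/37 × log₂(10/37) = 0.5101
  -9/37 × log₂(9/37) = 0.4961
H(X) = 2.3188 bits


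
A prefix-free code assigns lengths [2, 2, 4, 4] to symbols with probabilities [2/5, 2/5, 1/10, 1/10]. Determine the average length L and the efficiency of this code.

Average length L = Σ p_i × l_i = 2.4000 bits
Entropy H = 1.7219 bits
Efficiency η = H/L × 100% = 71.75%


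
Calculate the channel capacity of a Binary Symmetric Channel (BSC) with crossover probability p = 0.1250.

For BSC with error probability p:
C = 1 - H(p) where H(p) is binary entropy
H(0.1250) = -0.1250 × log₂(0.1250) - 0.8750 × log₂(0.8750)
H(p) = 0.5436
C = 1 - 0.5436 = 0.4564 bits/use


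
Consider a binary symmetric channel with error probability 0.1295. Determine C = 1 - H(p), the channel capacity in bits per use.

For BSC with error probability p:
C = 1 - H(p) where H(p) is binary entropy
H(0.1295) = -0.1295 × log₂(0.1295) - 0.8705 × log₂(0.8705)
H(p) = 0.5561
C = 1 - 0.5561 = 0.4439 bits/use


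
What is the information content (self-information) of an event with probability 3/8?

Information content I(x) = -log₂(p(x))
I = -log₂(3/8) = -log₂(0.3750)
I = 1.4150 bits


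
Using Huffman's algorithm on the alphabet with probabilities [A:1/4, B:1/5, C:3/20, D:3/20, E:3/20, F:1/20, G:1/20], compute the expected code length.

Huffman tree construction:
Combine smallest probabilities repeatedly
Resulting codes:
  A: 01 (length 2)
  B: 00 (length 2)
  C: 101 (length 3)
  D: 110 (length 3)
  E: 111 (length 3)
  F: 1000 (length 4)
  G: 1001 (length 4)
Average length = Σ p(s) × length(s) = 2.6500 bits


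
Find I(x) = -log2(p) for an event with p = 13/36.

Information content I(x) = -log₂(p(x))
I = -log₂(13/36) = -log₂(0.3611)
I = 1.4695 bits


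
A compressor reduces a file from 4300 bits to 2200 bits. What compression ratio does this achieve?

Compression ratio = Original / Compressed
= 4300 / 2200 = 1.95:1


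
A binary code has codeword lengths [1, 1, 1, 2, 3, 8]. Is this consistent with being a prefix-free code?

Kraft inequality: Σ 2^(-l_i) ≤ 1 for prefix-free code
Calculating: 2^(-1) + 2^(-1) + 2^(-1) + 2^(-2) + 2^(-3) + 2^(-8)
= 0.5 + 0.5 + 0.5 + 0.25 + 0.125 + 0.00390625
= 1.8789
Since 1.8789 > 1, prefix-free code does not exist


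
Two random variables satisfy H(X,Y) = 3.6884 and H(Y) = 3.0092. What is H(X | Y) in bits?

Chain rule: H(X,Y) = H(X|Y) + H(Y)
H(X|Y) = H(X,Y) - H(Y) = 3.6884 - 3.0092 = 0.6792 bits


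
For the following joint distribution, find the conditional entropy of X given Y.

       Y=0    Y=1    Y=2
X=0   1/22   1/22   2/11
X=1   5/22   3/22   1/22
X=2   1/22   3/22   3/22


H(X|Y) = Σ_y p(y) H(X|Y=y)
  p(Y=0) = 7/22, H(X|Y=0) = 1.1488
  p(Y=1) = 7/22, H(X|Y=1) = 1.4488
  p(Y=2) = 4/11, H(X|Y=2) = 1.4056
H(X|Y) = 0.3182×1.1488 + 0.3182×1.4488 + 0.3636×1.4056 = 1.3377 bits


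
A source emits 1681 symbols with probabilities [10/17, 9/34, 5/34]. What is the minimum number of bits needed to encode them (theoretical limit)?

Entropy H = 1.3646 bits/symbol
Minimum bits = H × n = 1.3646 × 1681
= 2293.88 bits


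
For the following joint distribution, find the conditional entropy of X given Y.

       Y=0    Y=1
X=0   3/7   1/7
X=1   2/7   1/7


H(X|Y) = Σ_y p(y) H(X|Y=y)
  p(Y=0) = 5/7, H(X|Y=0) = 0.9710
  p(Y=1) = 2/7, H(X|Y=1) = 1.0000
H(X|Y) = 0.7143×0.9710 + 0.2857×1.0000 = 0.9793 bits


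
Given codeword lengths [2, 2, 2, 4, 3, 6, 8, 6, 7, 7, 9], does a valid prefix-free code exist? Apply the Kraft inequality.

Kraft inequality: Σ 2^(-l_i) ≤ 1 for prefix-free code
Calculating: 2^(-2) + 2^(-2) + 2^(-2) + 2^(-4) + 2^(-3) + 2^(-6) + 2^(-8) + 2^(-6) + 2^(-7) + 2^(-7) + 2^(-9)
= 0.25 + 0.25 + 0.25 + 0.0625 + 0.125 + 0.015625 + 0.00390625 + 0.015625 + 0.0078125 + 0.0078125 + 0.001953125
= 0.9902
Since 0.9902 ≤ 1, prefix-free code exists


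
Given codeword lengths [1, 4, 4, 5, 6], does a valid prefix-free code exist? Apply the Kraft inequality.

Kraft inequality: Σ 2^(-l_i) ≤ 1 for prefix-free code
Calculating: 2^(-1) + 2^(-4) + 2^(-4) + 2^(-5) + 2^(-6)
= 0.5 + 0.0625 + 0.0625 + 0.03125 + 0.015625
= 0.6719
Since 0.6719 ≤ 1, prefix-free code exists


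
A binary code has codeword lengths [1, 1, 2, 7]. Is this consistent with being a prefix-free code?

Kraft inequality: Σ 2^(-l_i) ≤ 1 for prefix-free code
Calculating: 2^(-1) + 2^(-1) + 2^(-2) + 2^(-7)
= 0.5 + 0.5 + 0.25 + 0.0078125
= 1.2578
Since 1.2578 > 1, prefix-free code does not exist


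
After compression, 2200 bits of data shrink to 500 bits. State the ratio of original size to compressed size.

Compression ratio = Original / Compressed
= 2200 / 500 = 4.40:1


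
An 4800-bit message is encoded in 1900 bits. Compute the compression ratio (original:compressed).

Compression ratio = Original / Compressed
= 4800 / 1900 = 2.53:1


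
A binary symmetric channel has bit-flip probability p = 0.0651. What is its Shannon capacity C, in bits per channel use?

For BSC with error probability p:
C = 1 - H(p) where H(p) is binary entropy
H(0.0651) = -0.0651 × log₂(0.0651) - 0.9349 × log₂(0.9349)
H(p) = 0.3474
C = 1 - 0.3474 = 0.6526 bits/use


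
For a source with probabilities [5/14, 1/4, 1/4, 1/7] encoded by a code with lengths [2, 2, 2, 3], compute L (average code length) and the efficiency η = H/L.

Average length L = Σ p_i × l_i = 2.1429 bits
Entropy H = 1.9316 bits
Efficiency η = H/L × 100% = 90.14%


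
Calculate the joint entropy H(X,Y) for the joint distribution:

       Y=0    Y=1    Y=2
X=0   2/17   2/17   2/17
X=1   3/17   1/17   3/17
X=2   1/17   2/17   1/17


H(X,Y) = -Σ p(x,y) log₂ p(x,y)
  p(0,0)=2/17: -0.1176 × log₂(0.1176) = 0.3632
  p(0,1)=2/17: -0.1176 × log₂(0.1176) = 0.3632
  p(0,2)=2/17: -0.1176 × log₂(0.1176) = 0.3632
  p(1,0)=3/17: -0.1765 × log₂(0.1765) = 0.4416
  p(1,1)=1/17: -0.0588 × log₂(0.0588) = 0.2404
  p(1,2)=3/17: -0.1765 × log₂(0.1765) = 0.4416
  p(2,0)=1/17: -0.0588 × log₂(0.0588) = 0.2404
  p(2,1)=2/17: -0.1176 × log₂(0.1176) = 0.3632
  p(2,2)=1/17: -0.0588 × log₂(0.0588) = 0.2404
H(X,Y) = 3.0575 bits


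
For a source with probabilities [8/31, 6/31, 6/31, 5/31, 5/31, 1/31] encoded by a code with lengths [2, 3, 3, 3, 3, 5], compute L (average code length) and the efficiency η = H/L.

Average length L = Σ p_i × l_i = 2.8065 bits
Entropy H = 2.4304 bits
Efficiency η = H/L × 100% = 86.60%


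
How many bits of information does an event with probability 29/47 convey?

Information content I(x) = -log₂(p(x))
I = -log₂(29/47) = -log₂(0.6170)
I = 0.6966 bits


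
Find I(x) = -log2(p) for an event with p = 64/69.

Information content I(x) = -log₂(p(x))
I = -log₂(64/69) = -log₂(0.9275)
I = 0.1085 bits


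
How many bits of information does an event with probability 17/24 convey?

Information content I(x) = -log₂(p(x))
I = -log₂(17/24) = -log₂(0.7083)
I = 0.4975 bits


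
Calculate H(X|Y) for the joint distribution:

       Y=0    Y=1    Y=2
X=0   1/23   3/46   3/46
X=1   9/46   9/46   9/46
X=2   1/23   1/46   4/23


H(X|Y) = Σ_y p(y) H(X|Y=y)
  p(Y=0) = 13/46, H(X|Y=0) = 1.1982
  p(Y=1) = 13/46, H(X|Y=1) = 1.1401
  p(Y=2) = 10/23, H(X|Y=2) = 1.4577
H(X|Y) = 0.2826×1.1982 + 0.2826×1.1401 + 0.4348×1.4577 = 1.2946 bits


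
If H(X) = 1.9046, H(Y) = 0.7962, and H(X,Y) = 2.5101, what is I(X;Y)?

I(X;Y) = H(X) + H(Y) - H(X,Y)
I(X;Y) = 1.9046 + 0.7962 - 2.5101 = 0.1907 bits


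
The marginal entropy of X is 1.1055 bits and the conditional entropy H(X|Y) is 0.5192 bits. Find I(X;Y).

I(X;Y) = H(X) - H(X|Y)
I(X;Y) = 1.1055 - 0.5192 = 0.5863 bits


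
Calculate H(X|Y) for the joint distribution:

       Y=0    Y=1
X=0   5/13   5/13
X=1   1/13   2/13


H(X|Y) = Σ_y p(y) H(X|Y=y)
  p(Y=0) = 6/13, H(X|Y=0) = 0.6500
  p(Y=1) = 7/13, H(X|Y=1) = 0.8631
H(X|Y) = 0.4615×0.6500 + 0.5385×0.8631 = 0.7648 bits


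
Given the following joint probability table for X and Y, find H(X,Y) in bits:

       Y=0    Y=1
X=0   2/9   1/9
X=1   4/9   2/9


H(X,Y) = -Σ p(x,y) log₂ p(x,y)
  p(0,0)=2/9: -0.2222 × log₂(0.2222) = 0.4822
  p(0,1)=1/9: -0.1111 × log₂(0.1111) = 0.3522
  p(1,0)=4/9: -0.4444 × log₂(0.4444) = 0.5200
  p(1,1)=2/9: -0.2222 × log₂(0.2222) = 0.4822
H(X,Y) = 1.8366 bits


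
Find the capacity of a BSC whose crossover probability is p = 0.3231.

For BSC with error probability p:
C = 1 - H(p) where H(p) is binary entropy
H(0.3231) = -0.3231 × log₂(0.3231) - 0.6769 × log₂(0.6769)
H(p) = 0.9077
C = 1 - 0.9077 = 0.0923 bits/use


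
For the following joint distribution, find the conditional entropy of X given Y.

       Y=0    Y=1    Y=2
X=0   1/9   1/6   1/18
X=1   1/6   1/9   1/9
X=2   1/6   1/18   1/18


H(X|Y) = Σ_y p(y) H(X|Y=y)
  p(Y=0) = 4/9, H(X|Y=0) = 1.5613
  p(Y=1) = 1/3, H(X|Y=1) = 1.4591
  p(Y=2) = 2/9, H(X|Y=2) = 1.5000
H(X|Y) = 0.4444×1.5613 + 0.3333×1.4591 + 0.2222×1.5000 = 1.5136 bits


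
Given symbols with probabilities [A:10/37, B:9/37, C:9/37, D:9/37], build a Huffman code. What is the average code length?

Huffman tree construction:
Combine smallest probabilities repeatedly
Resulting codes:
  A: 11 (length 2)
  B: 00 (length 2)
  C: 01 (length 2)
  D: 10 (length 2)
Average length = Σ p(s) × length(s) = 2.0000 bits


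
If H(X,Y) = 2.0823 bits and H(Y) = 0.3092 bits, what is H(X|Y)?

Chain rule: H(X,Y) = H(X|Y) + H(Y)
H(X|Y) = H(X,Y) - H(Y) = 2.0823 - 0.3092 = 1.7731 bits


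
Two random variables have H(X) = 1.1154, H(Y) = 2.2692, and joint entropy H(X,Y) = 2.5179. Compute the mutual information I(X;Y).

I(X;Y) = H(X) + H(Y) - H(X,Y)
I(X;Y) = 1.1154 + 2.2692 - 2.5179 = 0.8667 bits


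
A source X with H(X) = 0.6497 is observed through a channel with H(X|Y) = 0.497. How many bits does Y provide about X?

I(X;Y) = H(X) - H(X|Y)
I(X;Y) = 0.6497 - 0.497 = 0.1527 bits


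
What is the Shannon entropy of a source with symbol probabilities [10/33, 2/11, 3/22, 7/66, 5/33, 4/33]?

H(X) = -Σ p(x) log₂ p(x)
  -10/33 × log₂(10/33) = 0.5220
  -2/11 × log₂(2/11) = 0.4472
  -3/22 × log₂(3/22) = 0.3920
  -7/66 × log₂(7/66) = 0.3433
  -5/33 × log₂(5/33) = 0.4125
  -4/33 × log₂(4/33) = 0.3690
H(X) = 2.4859 bits


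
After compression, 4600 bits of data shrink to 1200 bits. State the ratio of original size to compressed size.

Compression ratio = Original / Compressed
= 4600 / 1200 = 3.83:1


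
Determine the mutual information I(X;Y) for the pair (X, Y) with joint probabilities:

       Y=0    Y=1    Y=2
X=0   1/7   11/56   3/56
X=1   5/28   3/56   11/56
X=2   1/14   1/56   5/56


H(X) = 1.4972, H(Y) = 1.5677, H(X,Y) = 2.9065
I(X;Y) = H(X) + H(Y) - H(X,Y) = 0.1584 bits


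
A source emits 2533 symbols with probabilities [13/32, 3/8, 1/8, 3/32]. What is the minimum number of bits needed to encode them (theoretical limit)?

Entropy H = 1.7537 bits/symbol
Minimum bits = H × n = 1.7537 × 2533
= 4442.24 bits


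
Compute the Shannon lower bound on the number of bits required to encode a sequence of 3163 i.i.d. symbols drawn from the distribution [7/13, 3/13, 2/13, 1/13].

Entropy H = 1.6692 bits/symbol
Minimum bits = H × n = 1.6692 × 3163
= 5279.62 bits


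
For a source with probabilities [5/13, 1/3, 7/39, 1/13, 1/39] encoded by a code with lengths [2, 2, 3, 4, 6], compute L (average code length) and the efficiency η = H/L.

Average length L = Σ p_i × l_i = 2.4359 bits
Entropy H = 1.9235 bits
Efficiency η = H/L × 100% = 78.96%


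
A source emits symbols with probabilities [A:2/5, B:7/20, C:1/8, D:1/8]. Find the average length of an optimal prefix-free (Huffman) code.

Huffman tree construction:
Combine smallest probabilities repeatedly
Resulting codes:
  A: 0 (length 1)
  B: 11 (length 2)
  C: 100 (length 3)
  D: 101 (length 3)
Average length = Σ p(s) × length(s) = 1.8500 bits


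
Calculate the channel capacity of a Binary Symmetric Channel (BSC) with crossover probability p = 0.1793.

For BSC with error probability p:
C = 1 - H(p) where H(p) is binary entropy
H(0.1793) = -0.1793 × log₂(0.1793) - 0.8207 × log₂(0.8207)
H(p) = 0.6785
C = 1 - 0.6785 = 0.3215 bits/use


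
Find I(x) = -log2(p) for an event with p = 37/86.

Information content I(x) = -log₂(p(x))
I = -log₂(37/86) = -log₂(0.4302)
I = 1.2168 bits


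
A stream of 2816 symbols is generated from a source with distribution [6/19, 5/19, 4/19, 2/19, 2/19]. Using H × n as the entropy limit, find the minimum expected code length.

Entropy H = 2.1890 bits/symbol
Minimum bits = H × n = 2.1890 × 2816
= 6164.25 bits


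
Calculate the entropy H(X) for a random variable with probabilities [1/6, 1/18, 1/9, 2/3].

H(X) = -Σ p(x) log₂ p(x)
  -1/6 × log₂(1/6) = 0.4308
  -1/18 × log₂(1/18) = 0.2317
  -1/9 × log₂(1/9) = 0.3522
  -2/3 × log₂(2/3) = 0.3900
H(X) = 1.4047 bits


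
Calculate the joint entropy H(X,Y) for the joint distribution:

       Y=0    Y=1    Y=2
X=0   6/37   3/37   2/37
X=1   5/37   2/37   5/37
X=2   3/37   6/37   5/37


H(X,Y) = -Σ p(x,y) log₂ p(x,y)
  p(0,0)=6/37: -0.1622 × log₂(0.1622) = 0.4256
  p(0,1)=3/37: -0.0811 × log₂(0.0811) = 0.2939
  p(0,2)=2/37: -0.0541 × log₂(0.0541) = 0.2275
  p(1,0)=5/37: -0.1351 × log₂(0.1351) = 0.3902
  p(1,1)=2/37: -0.0541 × log₂(0.0541) = 0.2275
  p(1,2)=5/37: -0.1351 × log₂(0.1351) = 0.3902
  p(2,0)=3/37: -0.0811 × log₂(0.0811) = 0.2939
  p(2,1)=6/37: -0.1622 × log₂(0.1622) = 0.4256
  p(2,2)=5/37: -0.1351 × log₂(0.1351) = 0.3902
H(X,Y) = 3.0646 bits


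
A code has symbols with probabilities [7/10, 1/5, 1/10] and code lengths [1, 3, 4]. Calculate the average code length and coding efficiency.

Average length L = Σ p_i × l_i = 1.7000 bits
Entropy H = 1.1568 bits
Efficiency η = H/L × 100% = 68.05%


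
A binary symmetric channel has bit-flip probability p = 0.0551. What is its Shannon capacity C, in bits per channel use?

For BSC with error probability p:
C = 1 - H(p) where H(p) is binary entropy
H(0.0551) = -0.0551 × log₂(0.0551) - 0.9449 × log₂(0.9449)
H(p) = 0.3077
C = 1 - 0.3077 = 0.6923 bits/use


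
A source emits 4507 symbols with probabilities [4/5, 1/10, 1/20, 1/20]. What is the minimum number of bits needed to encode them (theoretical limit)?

Entropy H = 1.0219 bits/symbol
Minimum bits = H × n = 1.0219 × 4507
= 4605.83 bits


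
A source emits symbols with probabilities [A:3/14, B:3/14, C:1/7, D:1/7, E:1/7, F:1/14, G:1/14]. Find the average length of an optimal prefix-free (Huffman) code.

Huffman tree construction:
Combine smallest probabilities repeatedly
Resulting codes:
  A: 00 (length 2)
  B: 01 (length 2)
  C: 100 (length 3)
  D: 101 (length 3)
  E: 110 (length 3)
  F: 1110 (length 4)
  G: 1111 (length 4)
Average length = Σ p(s) × length(s) = 2.7143 bits


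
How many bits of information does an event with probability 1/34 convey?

Information content I(x) = -log₂(p(x))
I = -log₂(1/34) = -log₂(0.0294)
I = 5.0875 bits


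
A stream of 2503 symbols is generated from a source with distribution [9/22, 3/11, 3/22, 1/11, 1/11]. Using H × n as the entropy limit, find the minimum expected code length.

Entropy H = 2.0597 bits/symbol
Minimum bits = H × n = 2.0597 × 2503
= 5155.44 bits


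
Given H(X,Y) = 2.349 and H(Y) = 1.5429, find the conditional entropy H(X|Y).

Chain rule: H(X,Y) = H(X|Y) + H(Y)
H(X|Y) = H(X,Y) - H(Y) = 2.349 - 1.5429 = 0.8061 bits


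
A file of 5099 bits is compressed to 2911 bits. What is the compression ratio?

Compression ratio = Original / Compressed
= 5099 / 2911 = 1.75:1


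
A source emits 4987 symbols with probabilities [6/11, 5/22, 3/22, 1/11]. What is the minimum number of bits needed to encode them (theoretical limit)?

Entropy H = 1.6692 bits/symbol
Minimum bits = H × n = 1.6692 × 4987
= 8324.53 bits


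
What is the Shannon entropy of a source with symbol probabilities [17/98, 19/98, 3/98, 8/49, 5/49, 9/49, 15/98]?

H(X) = -Σ p(x) log₂ p(x)
  -17/98 × log₂(17/98) = 0.4384
  -19/98 × log₂(19/98) = 0.4589
  -3/98 × log₂(3/98) = 0.1540
  -8/49 × log₂(8/49) = 0.4269
  -5/49 × log₂(5/49) = 0.3360
  -9/49 × log₂(9/49) = 0.4490
  -15/98 × log₂(15/98) = 0.4145
H(X) = 2.6776 bits


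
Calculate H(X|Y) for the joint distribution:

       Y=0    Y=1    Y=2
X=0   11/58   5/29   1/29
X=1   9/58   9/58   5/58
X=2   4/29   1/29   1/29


H(X|Y) = Σ_y p(y) H(X|Y=y)
  p(Y=0) = 14/29, H(X|Y=0) = 1.5722
  p(Y=1) = 21/58, H(X|Y=1) = 1.3567
  p(Y=2) = 9/58, H(X|Y=2) = 1.4355
H(X|Y) = 0.4828×1.5722 + 0.3621×1.3567 + 0.1552×1.4355 = 1.4730 bits


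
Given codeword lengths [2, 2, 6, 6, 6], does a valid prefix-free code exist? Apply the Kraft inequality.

Kraft inequality: Σ 2^(-l_i) ≤ 1 for prefix-free code
Calculating: 2^(-2) + 2^(-2) + 2^(-6) + 2^(-6) + 2^(-6)
= 0.25 + 0.25 + 0.015625 + 0.015625 + 0.015625
= 0.5469
Since 0.5469 ≤ 1, prefix-free code exists


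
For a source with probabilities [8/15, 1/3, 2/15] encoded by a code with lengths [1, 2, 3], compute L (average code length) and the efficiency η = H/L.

Average length L = Σ p_i × l_i = 1.6000 bits
Entropy H = 1.3996 bits
Efficiency η = H/L × 100% = 87.47%


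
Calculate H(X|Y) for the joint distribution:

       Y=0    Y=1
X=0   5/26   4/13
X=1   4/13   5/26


H(X|Y) = Σ_y p(y) H(X|Y=y)
  p(Y=0) = 1/2, H(X|Y=0) = 0.9612
  p(Y=1) = 1/2, H(X|Y=1) = 0.9612
H(X|Y) = 0.5000×0.9612 + 0.5000×0.9612 = 0.9612 bits


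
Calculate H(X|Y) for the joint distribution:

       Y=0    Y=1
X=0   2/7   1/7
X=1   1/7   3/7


H(X|Y) = Σ_y p(y) H(X|Y=y)
  p(Y=0) = 3/7, H(X|Y=0) = 0.9183
  p(Y=1) = 4/7, H(X|Y=1) = 0.8113
H(X|Y) = 0.4286×0.9183 + 0.5714×0.8113 = 0.8571 bits


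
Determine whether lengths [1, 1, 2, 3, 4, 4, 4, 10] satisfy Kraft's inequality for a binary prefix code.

Kraft inequality: Σ 2^(-l_i) ≤ 1 for prefix-free code
Calculating: 2^(-1) + 2^(-1) + 2^(-2) + 2^(-3) + 2^(-4) + 2^(-4) + 2^(-4) + 2^(-10)
= 0.5 + 0.5 + 0.25 + 0.125 + 0.0625 + 0.0625 + 0.0625 + 0.0009765625
= 1.5635
Since 1.5635 > 1, prefix-free code does not exist


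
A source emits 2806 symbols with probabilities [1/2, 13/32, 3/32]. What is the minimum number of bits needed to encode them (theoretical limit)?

Entropy H = 1.3481 bits/symbol
Minimum bits = H × n = 1.3481 × 2806
= 3782.79 bits


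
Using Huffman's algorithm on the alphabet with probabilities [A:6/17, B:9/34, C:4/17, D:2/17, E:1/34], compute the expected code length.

Huffman tree construction:
Combine smallest probabilities repeatedly
Resulting codes:
  A: 11 (length 2)
  B: 10 (length 2)
  C: 01 (length 2)
  D: 001 (length 3)
  E: 000 (length 3)
Average length = Σ p(s) × length(s) = 2.1471 bits


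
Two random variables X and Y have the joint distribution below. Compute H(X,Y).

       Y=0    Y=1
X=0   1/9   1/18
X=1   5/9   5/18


H(X,Y) = -Σ p(x,y) log₂ p(x,y)
  p(0,0)=1/9: -0.1111 × log₂(0.1111) = 0.3522
  p(0,1)=1/18: -0.0556 × log₂(0.0556) = 0.2317
  p(1,0)=5/9: -0.5556 × log₂(0.5556) = 0.4711
  p(1,1)=5/18: -0.2778 × log₂(0.2778) = 0.5133
H(X,Y) = 1.5683 bits


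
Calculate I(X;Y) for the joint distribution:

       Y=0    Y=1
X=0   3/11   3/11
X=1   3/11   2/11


H(X) = 0.9940, H(Y) = 0.9940, H(X,Y) = 1.9808
I(X;Y) = H(X) + H(Y) - H(X,Y) = 0.0072 bits


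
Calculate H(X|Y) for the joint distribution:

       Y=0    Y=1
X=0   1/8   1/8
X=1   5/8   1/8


H(X|Y) = Σ_y p(y) H(X|Y=y)
  p(Y=0) = 3/4, H(X|Y=0) = 0.6500
  p(Y=1) = 1/4, H(X|Y=1) = 1.0000
H(X|Y) = 0.7500×0.6500 + 0.2500×1.0000 = 0.7375 bits


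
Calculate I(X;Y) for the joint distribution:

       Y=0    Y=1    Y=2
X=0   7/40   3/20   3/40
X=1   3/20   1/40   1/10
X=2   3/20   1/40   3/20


H(X) = 1.5679, H(Y) = 1.5015, H(X,Y) = 2.9608
I(X;Y) = H(X) + H(Y) - H(X,Y) = 0.1087 bits
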